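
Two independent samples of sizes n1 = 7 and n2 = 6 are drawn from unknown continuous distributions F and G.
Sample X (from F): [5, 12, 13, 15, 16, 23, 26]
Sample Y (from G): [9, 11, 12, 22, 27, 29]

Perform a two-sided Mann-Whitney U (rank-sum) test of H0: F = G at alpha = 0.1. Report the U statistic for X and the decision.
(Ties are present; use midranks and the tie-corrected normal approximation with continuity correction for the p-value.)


Step 1: Combine and sort all 13 observations; assign midranks.
sorted (value, group): (5,X), (9,Y), (11,Y), (12,X), (12,Y), (13,X), (15,X), (16,X), (22,Y), (23,X), (26,X), (27,Y), (29,Y)
ranks: 5->1, 9->2, 11->3, 12->4.5, 12->4.5, 13->6, 15->7, 16->8, 22->9, 23->10, 26->11, 27->12, 29->13
Step 2: Rank sum for X: R1 = 1 + 4.5 + 6 + 7 + 8 + 10 + 11 = 47.5.
Step 3: U_X = R1 - n1(n1+1)/2 = 47.5 - 7*8/2 = 47.5 - 28 = 19.5.
       U_Y = n1*n2 - U_X = 42 - 19.5 = 22.5.
Step 4: Ties are present, so use the tie-corrected normal approximation (with continuity correction) for the p-value.
Step 5: p-value = 0.886248; compare to alpha = 0.1. fail to reject H0.

U_X = 19.5, p = 0.886248, fail to reject H0 at alpha = 0.1.


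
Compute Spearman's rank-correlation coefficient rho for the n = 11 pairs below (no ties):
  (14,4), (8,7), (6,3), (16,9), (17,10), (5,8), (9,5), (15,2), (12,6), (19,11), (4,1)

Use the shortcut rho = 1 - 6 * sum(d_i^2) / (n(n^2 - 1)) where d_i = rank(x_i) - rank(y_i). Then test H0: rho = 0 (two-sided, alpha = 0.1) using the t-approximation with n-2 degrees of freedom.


Step 1: Rank x and y separately (midranks; no ties here).
rank(x): 14->7, 8->4, 6->3, 16->9, 17->10, 5->2, 9->5, 15->8, 12->6, 19->11, 4->1
rank(y): 4->4, 7->7, 3->3, 9->9, 10->10, 8->8, 5->5, 2->2, 6->6, 11->11, 1->1
Step 2: d_i = R_x(i) - R_y(i); compute d_i^2.
  (7-4)^2=9, (4-7)^2=9, (3-3)^2=0, (9-9)^2=0, (10-10)^2=0, (2-8)^2=36, (5-5)^2=0, (8-2)^2=36, (6-6)^2=0, (11-11)^2=0, (1-1)^2=0
sum(d^2) = 90.
Step 3: rho = 1 - 6*90 / (11*(11^2 - 1)) = 1 - 540/1320 = 0.590909.
Step 4: Under H0, t = rho * sqrt((n-2)/(1-rho^2)) = 2.1974 ~ t(9).
Step 5: Two-sided p-value from the t-distribution with 9 df = 0.055576.
Step 6: alpha = 0.1. reject H0.

rho = 0.5909, p = 0.055576, reject H0 at alpha = 0.1.


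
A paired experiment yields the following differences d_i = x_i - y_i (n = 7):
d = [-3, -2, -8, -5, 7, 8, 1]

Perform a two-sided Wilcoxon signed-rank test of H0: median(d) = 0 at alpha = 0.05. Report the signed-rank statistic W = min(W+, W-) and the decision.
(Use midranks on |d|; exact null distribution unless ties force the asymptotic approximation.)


Step 1: Drop any zero differences (none here) and take |d_i|.
|d| = [3, 2, 8, 5, 7, 8, 1]
Step 2: Midrank |d_i| (ties get averaged ranks).
ranks: |3|->3, |2|->2, |8|->6.5, |5|->4, |7|->5, |8|->6.5, |1|->1
Step 3: Attach original signs; sum ranks with positive sign and with negative sign.
W+ = 5 + 6.5 + 1 = 12.5
W- = 3 + 2 + 6.5 + 4 = 15.5
(Check: W+ + W- = 28 should equal n(n+1)/2 = 28.)
Step 4: Test statistic W = min(W+, W-) = 12.5.
Step 5: Ties in |d|, so use the tie-corrected normal approximation.
        E[W] = n(n+1)/4 = 7*8/4 = 14.
        Tie groups: |d|=8 (t=2); sum(t^3 - t) = 6.
        Var[W] = n(n+1)(2n+1)/24 - sum(t^3-t)/48 = 840/24 - 6/48 = 34.875.
        z = (W - E[W]) / sqrt(Var[W]) = (12.5 - 14) / 5.9055 = -0.2540.
        Two-sided p = 2*Phi(z) = 0.799495.
Step 6: alpha = 0.05. fail to reject H0.

W+ = 12.5, W- = 15.5, W = min = 12.5, p = 0.799495, fail to reject H0.


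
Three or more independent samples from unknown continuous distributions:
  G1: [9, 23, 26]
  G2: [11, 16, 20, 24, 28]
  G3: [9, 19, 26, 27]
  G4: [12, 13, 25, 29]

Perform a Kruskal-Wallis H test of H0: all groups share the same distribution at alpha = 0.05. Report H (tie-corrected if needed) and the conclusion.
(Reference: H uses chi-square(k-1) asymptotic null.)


Step 1: Combine all N = 16 observations and assign midranks.
sorted (value, group, rank): (9,G1,1.5), (9,G3,1.5), (11,G2,3), (12,G4,4), (13,G4,5), (16,G2,6), (19,G3,7), (20,G2,8), (23,G1,9), (24,G2,10), (25,G4,11), (26,G1,12.5), (26,G3,12.5), (27,G3,14), (28,G2,15), (29,G4,16)
Step 2: Sum ranks within each group.
R_1 = 23 (n_1 = 3)
R_2 = 42 (n_2 = 5)
R_3 = 35 (n_3 = 4)
R_4 = 36 (n_4 = 4)
Step 3: H = 12/(N(N+1)) * sum(R_i^2/n_i) - 3(N+1)
     = 12/(16*17) * (23^2/3 + 42^2/5 + 35^2/4 + 36^2/4) - 3*17
     = 0.044118 * 1159.38 - 51
     = 0.149265.
Step 4: Ties present; correction factor C = 1 - 12/(16^3 - 16) = 0.997059. Corrected H = 0.149265 / 0.997059 = 0.149705.
Step 5: Under H0, H ~ chi^2(3); p-value = 0.985268.
Step 6: alpha = 0.05. fail to reject H0.

H = 0.1497, df = 3, p = 0.985268, fail to reject H0.


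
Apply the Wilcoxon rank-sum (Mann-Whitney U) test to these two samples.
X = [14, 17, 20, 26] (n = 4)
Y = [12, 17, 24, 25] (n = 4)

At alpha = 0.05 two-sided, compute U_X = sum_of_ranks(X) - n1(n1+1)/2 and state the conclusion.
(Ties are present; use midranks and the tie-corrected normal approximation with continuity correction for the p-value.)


Step 1: Combine and sort all 8 observations; assign midranks.
sorted (value, group): (12,Y), (14,X), (17,X), (17,Y), (20,X), (24,Y), (25,Y), (26,X)
ranks: 12->1, 14->2, 17->3.5, 17->3.5, 20->5, 24->6, 25->7, 26->8
Step 2: Rank sum for X: R1 = 2 + 3.5 + 5 + 8 = 18.5.
Step 3: U_X = R1 - n1(n1+1)/2 = 18.5 - 4*5/2 = 18.5 - 10 = 8.5.
       U_Y = n1*n2 - U_X = 16 - 8.5 = 7.5.
Step 4: Ties are present, so use the tie-corrected normal approximation (with continuity correction) for the p-value.
Step 5: p-value = 1.000000; compare to alpha = 0.05. fail to reject H0.

U_X = 8.5, p = 1.000000, fail to reject H0 at alpha = 0.05.


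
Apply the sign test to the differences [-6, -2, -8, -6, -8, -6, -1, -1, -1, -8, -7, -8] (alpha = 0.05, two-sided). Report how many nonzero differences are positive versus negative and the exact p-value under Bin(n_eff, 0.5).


Step 1: Discard zero differences. Original n = 12; n_eff = number of nonzero differences = 12.
Nonzero differences (with sign): -6, -2, -8, -6, -8, -6, -1, -1, -1, -8, -7, -8
Step 2: Count signs: positive = 0, negative = 12.
Step 3: Under H0: P(positive) = 0.5, so the number of positives S ~ Bin(12, 0.5).
Step 4: Two-sided exact p-value = sum of Bin(12,0.5) probabilities at or below the observed probability = 0.000488.
Step 5: alpha = 0.05. reject H0.

n_eff = 12, pos = 0, neg = 12, p = 0.000488, reject H0.


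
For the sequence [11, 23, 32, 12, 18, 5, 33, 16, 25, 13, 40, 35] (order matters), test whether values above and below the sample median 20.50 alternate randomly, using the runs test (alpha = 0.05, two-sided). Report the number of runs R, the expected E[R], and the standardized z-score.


Step 1: Compute median = 20.50; label A = above, B = below.
Labels in order: BAABBBABABAA  (n_A = 6, n_B = 6)
Step 2: Count runs R = 8.
Step 3: Under H0 (random ordering), E[R] = 2*n_A*n_B/(n_A+n_B) + 1 = 2*6*6/12 + 1 = 7.0000.
        Var[R] = 2*n_A*n_B*(2*n_A*n_B - n_A - n_B) / ((n_A+n_B)^2 * (n_A+n_B-1)) = 4320/1584 = 2.7273.
        SD[R] = 1.6514.
Step 4: Continuity-corrected z = (R - 0.5 - E[R]) / SD[R] = (8 - 0.5 - 7.0000) / 1.6514 = 0.3028.
Step 5: Two-sided p-value via normal approximation = 2*(1 - Phi(|z|)) = 0.762069.
Step 6: alpha = 0.05. fail to reject H0.

R = 8, z = 0.3028, p = 0.762069, fail to reject H0.


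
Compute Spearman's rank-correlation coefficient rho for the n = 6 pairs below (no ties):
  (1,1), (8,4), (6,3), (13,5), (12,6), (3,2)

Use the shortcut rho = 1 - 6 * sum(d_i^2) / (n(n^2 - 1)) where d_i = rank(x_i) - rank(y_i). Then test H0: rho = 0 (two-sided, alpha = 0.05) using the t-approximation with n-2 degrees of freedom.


Step 1: Rank x and y separately (midranks; no ties here).
rank(x): 1->1, 8->4, 6->3, 13->6, 12->5, 3->2
rank(y): 1->1, 4->4, 3->3, 5->5, 6->6, 2->2
Step 2: d_i = R_x(i) - R_y(i); compute d_i^2.
  (1-1)^2=0, (4-4)^2=0, (3-3)^2=0, (6-5)^2=1, (5-6)^2=1, (2-2)^2=0
sum(d^2) = 2.
Step 3: rho = 1 - 6*2 / (6*(6^2 - 1)) = 1 - 12/210 = 0.942857.
Step 4: Under H0, t = rho * sqrt((n-2)/(1-rho^2)) = 5.6595 ~ t(4).
Step 5: Two-sided p-value from the t-distribution with 4 df = 0.004805.
Step 6: alpha = 0.05. reject H0.

rho = 0.9429, p = 0.004805, reject H0 at alpha = 0.05.


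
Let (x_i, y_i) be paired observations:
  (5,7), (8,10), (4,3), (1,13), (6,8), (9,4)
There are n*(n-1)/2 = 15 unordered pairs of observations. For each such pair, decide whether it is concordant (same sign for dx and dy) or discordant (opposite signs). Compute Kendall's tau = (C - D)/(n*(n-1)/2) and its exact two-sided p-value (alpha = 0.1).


Step 1: Enumerate the 15 unordered pairs (i,j) with i<j and classify each by sign(x_j-x_i) * sign(y_j-y_i).
  (1,2):dx=+3,dy=+3->C; (1,3):dx=-1,dy=-4->C; (1,4):dx=-4,dy=+6->D; (1,5):dx=+1,dy=+1->C
  (1,6):dx=+4,dy=-3->D; (2,3):dx=-4,dy=-7->C; (2,4):dx=-7,dy=+3->D; (2,5):dx=-2,dy=-2->C
  (2,6):dx=+1,dy=-6->D; (3,4):dx=-3,dy=+10->D; (3,5):dx=+2,dy=+5->C; (3,6):dx=+5,dy=+1->C
  (4,5):dx=+5,dy=-5->D; (4,6):dx=+8,dy=-9->D; (5,6):dx=+3,dy=-4->D
Step 2: C = 7, D = 8, total pairs = 15.
Step 3: tau = (C - D)/(n(n-1)/2) = (7 - 8)/15 = -0.066667.
Step 4: Exact two-sided p-value (enumerate n! = 720 permutations of y under H0): p = 1.000000.
Step 5: alpha = 0.1. fail to reject H0.

tau_b = -0.0667 (C=7, D=8), p = 1.000000, fail to reject H0.


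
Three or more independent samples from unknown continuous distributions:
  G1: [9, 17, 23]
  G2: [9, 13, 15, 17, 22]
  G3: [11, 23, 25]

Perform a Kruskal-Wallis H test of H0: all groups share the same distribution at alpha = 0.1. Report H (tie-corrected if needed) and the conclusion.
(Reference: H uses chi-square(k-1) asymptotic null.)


Step 1: Combine all N = 11 observations and assign midranks.
sorted (value, group, rank): (9,G1,1.5), (9,G2,1.5), (11,G3,3), (13,G2,4), (15,G2,5), (17,G1,6.5), (17,G2,6.5), (22,G2,8), (23,G1,9.5), (23,G3,9.5), (25,G3,11)
Step 2: Sum ranks within each group.
R_1 = 17.5 (n_1 = 3)
R_2 = 25 (n_2 = 5)
R_3 = 23.5 (n_3 = 3)
Step 3: H = 12/(N(N+1)) * sum(R_i^2/n_i) - 3(N+1)
     = 12/(11*12) * (17.5^2/3 + 25^2/5 + 23.5^2/3) - 3*12
     = 0.090909 * 411.167 - 36
     = 1.378788.
Step 4: Ties present; correction factor C = 1 - 18/(11^3 - 11) = 0.986364. Corrected H = 1.378788 / 0.986364 = 1.397849.
Step 5: Under H0, H ~ chi^2(2); p-value = 0.497120.
Step 6: alpha = 0.1. fail to reject H0.

H = 1.3978, df = 2, p = 0.497120, fail to reject H0.


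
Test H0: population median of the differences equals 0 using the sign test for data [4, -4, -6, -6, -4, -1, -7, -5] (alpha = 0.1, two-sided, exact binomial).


Step 1: Discard zero differences. Original n = 8; n_eff = number of nonzero differences = 8.
Nonzero differences (with sign): +4, -4, -6, -6, -4, -1, -7, -5
Step 2: Count signs: positive = 1, negative = 7.
Step 3: Under H0: P(positive) = 0.5, so the number of positives S ~ Bin(8, 0.5).
Step 4: Two-sided exact p-value = sum of Bin(8,0.5) probabilities at or below the observed probability = 0.070312.
Step 5: alpha = 0.1. reject H0.

n_eff = 8, pos = 1, neg = 7, p = 0.070312, reject H0.


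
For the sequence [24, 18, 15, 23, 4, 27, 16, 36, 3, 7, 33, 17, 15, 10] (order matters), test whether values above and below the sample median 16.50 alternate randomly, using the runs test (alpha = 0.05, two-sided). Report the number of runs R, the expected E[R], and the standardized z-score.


Step 1: Compute median = 16.50; label A = above, B = below.
Labels in order: AABABABABBAABB  (n_A = 7, n_B = 7)
Step 2: Count runs R = 10.
Step 3: Under H0 (random ordering), E[R] = 2*n_A*n_B/(n_A+n_B) + 1 = 2*7*7/14 + 1 = 8.0000.
        Var[R] = 2*n_A*n_B*(2*n_A*n_B - n_A - n_B) / ((n_A+n_B)^2 * (n_A+n_B-1)) = 8232/2548 = 3.2308.
        SD[R] = 1.7974.
Step 4: Continuity-corrected z = (R - 0.5 - E[R]) / SD[R] = (10 - 0.5 - 8.0000) / 1.7974 = 0.8345.
Step 5: Two-sided p-value via normal approximation = 2*(1 - Phi(|z|)) = 0.403986.
Step 6: alpha = 0.05. fail to reject H0.

R = 10, z = 0.8345, p = 0.403986, fail to reject H0.


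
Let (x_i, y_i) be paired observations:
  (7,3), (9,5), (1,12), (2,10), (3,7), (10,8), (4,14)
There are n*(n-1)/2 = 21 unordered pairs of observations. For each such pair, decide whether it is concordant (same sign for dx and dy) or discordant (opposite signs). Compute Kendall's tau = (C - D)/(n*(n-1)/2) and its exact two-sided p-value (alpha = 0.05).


Step 1: Enumerate the 21 unordered pairs (i,j) with i<j and classify each by sign(x_j-x_i) * sign(y_j-y_i).
  (1,2):dx=+2,dy=+2->C; (1,3):dx=-6,dy=+9->D; (1,4):dx=-5,dy=+7->D; (1,5):dx=-4,dy=+4->D
  (1,6):dx=+3,dy=+5->C; (1,7):dx=-3,dy=+11->D; (2,3):dx=-8,dy=+7->D; (2,4):dx=-7,dy=+5->D
  (2,5):dx=-6,dy=+2->D; (2,6):dx=+1,dy=+3->C; (2,7):dx=-5,dy=+9->D; (3,4):dx=+1,dy=-2->D
  (3,5):dx=+2,dy=-5->D; (3,6):dx=+9,dy=-4->D; (3,7):dx=+3,dy=+2->C; (4,5):dx=+1,dy=-3->D
  (4,6):dx=+8,dy=-2->D; (4,7):dx=+2,dy=+4->C; (5,6):dx=+7,dy=+1->C; (5,7):dx=+1,dy=+7->C
  (6,7):dx=-6,dy=+6->D
Step 2: C = 7, D = 14, total pairs = 21.
Step 3: tau = (C - D)/(n(n-1)/2) = (7 - 14)/21 = -0.333333.
Step 4: Exact two-sided p-value (enumerate n! = 5040 permutations of y under H0): p = 0.381349.
Step 5: alpha = 0.05. fail to reject H0.

tau_b = -0.3333 (C=7, D=14), p = 0.381349, fail to reject H0.


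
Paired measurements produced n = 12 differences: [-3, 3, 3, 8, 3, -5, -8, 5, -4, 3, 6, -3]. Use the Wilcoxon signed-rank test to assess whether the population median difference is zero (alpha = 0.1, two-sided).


Step 1: Drop any zero differences (none here) and take |d_i|.
|d| = [3, 3, 3, 8, 3, 5, 8, 5, 4, 3, 6, 3]
Step 2: Midrank |d_i| (ties get averaged ranks).
ranks: |3|->3.5, |3|->3.5, |3|->3.5, |8|->11.5, |3|->3.5, |5|->8.5, |8|->11.5, |5|->8.5, |4|->7, |3|->3.5, |6|->10, |3|->3.5
Step 3: Attach original signs; sum ranks with positive sign and with negative sign.
W+ = 3.5 + 3.5 + 11.5 + 3.5 + 8.5 + 3.5 + 10 = 44
W- = 3.5 + 8.5 + 11.5 + 7 + 3.5 = 34
(Check: W+ + W- = 78 should equal n(n+1)/2 = 78.)
Step 4: Test statistic W = min(W+, W-) = 34.
Step 5: Ties in |d|, so use the tie-corrected normal approximation.
        E[W] = n(n+1)/4 = 12*13/4 = 39.
        Tie groups: |d|=3 (t=6), |d|=5 (t=2), |d|=8 (t=2); sum(t^3 - t) = 222.
        Var[W] = n(n+1)(2n+1)/24 - sum(t^3-t)/48 = 3900/24 - 222/48 = 157.875.
        z = (W - E[W]) / sqrt(Var[W]) = (34 - 39) / 12.5648 = -0.3979.
        Two-sided p = 2*Phi(z) = 0.690677.
Step 6: alpha = 0.1. fail to reject H0.

W+ = 44, W- = 34, W = min = 34, p = 0.690677, fail to reject H0.


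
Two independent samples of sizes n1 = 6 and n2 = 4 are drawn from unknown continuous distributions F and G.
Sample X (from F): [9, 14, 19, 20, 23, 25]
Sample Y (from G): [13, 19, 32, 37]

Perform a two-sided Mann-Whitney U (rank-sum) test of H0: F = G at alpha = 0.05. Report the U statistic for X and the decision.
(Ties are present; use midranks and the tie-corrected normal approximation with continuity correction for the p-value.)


Step 1: Combine and sort all 10 observations; assign midranks.
sorted (value, group): (9,X), (13,Y), (14,X), (19,X), (19,Y), (20,X), (23,X), (25,X), (32,Y), (37,Y)
ranks: 9->1, 13->2, 14->3, 19->4.5, 19->4.5, 20->6, 23->7, 25->8, 32->9, 37->10
Step 2: Rank sum for X: R1 = 1 + 3 + 4.5 + 6 + 7 + 8 = 29.5.
Step 3: U_X = R1 - n1(n1+1)/2 = 29.5 - 6*7/2 = 29.5 - 21 = 8.5.
       U_Y = n1*n2 - U_X = 24 - 8.5 = 15.5.
Step 4: Ties are present, so use the tie-corrected normal approximation (with continuity correction) for the p-value.
Step 5: p-value = 0.521166; compare to alpha = 0.05. fail to reject H0.

U_X = 8.5, p = 0.521166, fail to reject H0 at alpha = 0.05.


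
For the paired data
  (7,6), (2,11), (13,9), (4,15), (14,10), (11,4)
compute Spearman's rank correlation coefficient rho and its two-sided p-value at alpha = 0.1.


Step 1: Rank x and y separately (midranks; no ties here).
rank(x): 7->3, 2->1, 13->5, 4->2, 14->6, 11->4
rank(y): 6->2, 11->5, 9->3, 15->6, 10->4, 4->1
Step 2: d_i = R_x(i) - R_y(i); compute d_i^2.
  (3-2)^2=1, (1-5)^2=16, (5-3)^2=4, (2-6)^2=16, (6-4)^2=4, (4-1)^2=9
sum(d^2) = 50.
Step 3: rho = 1 - 6*50 / (6*(6^2 - 1)) = 1 - 300/210 = -0.428571.
Step 4: Under H0, t = rho * sqrt((n-2)/(1-rho^2)) = -0.9487 ~ t(4).
Step 5: Two-sided p-value from the t-distribution with 4 df = 0.396501.
Step 6: alpha = 0.1. fail to reject H0.

rho = -0.4286, p = 0.396501, fail to reject H0 at alpha = 0.1.


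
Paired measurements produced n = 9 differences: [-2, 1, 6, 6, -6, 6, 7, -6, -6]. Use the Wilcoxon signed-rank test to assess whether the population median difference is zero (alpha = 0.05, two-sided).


Step 1: Drop any zero differences (none here) and take |d_i|.
|d| = [2, 1, 6, 6, 6, 6, 7, 6, 6]
Step 2: Midrank |d_i| (ties get averaged ranks).
ranks: |2|->2, |1|->1, |6|->5.5, |6|->5.5, |6|->5.5, |6|->5.5, |7|->9, |6|->5.5, |6|->5.5
Step 3: Attach original signs; sum ranks with positive sign and with negative sign.
W+ = 1 + 5.5 + 5.5 + 5.5 + 9 = 26.5
W- = 2 + 5.5 + 5.5 + 5.5 = 18.5
(Check: W+ + W- = 45 should equal n(n+1)/2 = 45.)
Step 4: Test statistic W = min(W+, W-) = 18.5.
Step 5: Ties in |d|, so use the tie-corrected normal approximation.
        E[W] = n(n+1)/4 = 9*10/4 = 22.5.
        Tie groups: |d|=6 (t=6); sum(t^3 - t) = 210.
        Var[W] = n(n+1)(2n+1)/24 - sum(t^3-t)/48 = 1710/24 - 210/48 = 66.875.
        z = (W - E[W]) / sqrt(Var[W]) = (18.5 - 22.5) / 8.1777 = -0.4891.
        Two-sided p = 2*Phi(z) = 0.624747.
Step 6: alpha = 0.05. fail to reject H0.

W+ = 26.5, W- = 18.5, W = min = 18.5, p = 0.624747, fail to reject H0.


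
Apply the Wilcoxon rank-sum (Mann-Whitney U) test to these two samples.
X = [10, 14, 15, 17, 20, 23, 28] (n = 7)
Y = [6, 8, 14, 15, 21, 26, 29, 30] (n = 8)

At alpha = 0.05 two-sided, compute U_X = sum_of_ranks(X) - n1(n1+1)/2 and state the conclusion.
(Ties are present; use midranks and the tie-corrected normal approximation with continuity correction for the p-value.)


Step 1: Combine and sort all 15 observations; assign midranks.
sorted (value, group): (6,Y), (8,Y), (10,X), (14,X), (14,Y), (15,X), (15,Y), (17,X), (20,X), (21,Y), (23,X), (26,Y), (28,X), (29,Y), (30,Y)
ranks: 6->1, 8->2, 10->3, 14->4.5, 14->4.5, 15->6.5, 15->6.5, 17->8, 20->9, 21->10, 23->11, 26->12, 28->13, 29->14, 30->15
Step 2: Rank sum for X: R1 = 3 + 4.5 + 6.5 + 8 + 9 + 11 + 13 = 55.
Step 3: U_X = R1 - n1(n1+1)/2 = 55 - 7*8/2 = 55 - 28 = 27.
       U_Y = n1*n2 - U_X = 56 - 27 = 29.
Step 4: Ties are present, so use the tie-corrected normal approximation (with continuity correction) for the p-value.
Step 5: p-value = 0.953775; compare to alpha = 0.05. fail to reject H0.

U_X = 27, p = 0.953775, fail to reject H0 at alpha = 0.05.


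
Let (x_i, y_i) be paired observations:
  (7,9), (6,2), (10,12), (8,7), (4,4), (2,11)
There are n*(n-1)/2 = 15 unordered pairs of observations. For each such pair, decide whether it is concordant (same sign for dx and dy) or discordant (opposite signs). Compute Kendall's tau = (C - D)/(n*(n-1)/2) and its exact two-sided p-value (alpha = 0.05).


Step 1: Enumerate the 15 unordered pairs (i,j) with i<j and classify each by sign(x_j-x_i) * sign(y_j-y_i).
  (1,2):dx=-1,dy=-7->C; (1,3):dx=+3,dy=+3->C; (1,4):dx=+1,dy=-2->D; (1,5):dx=-3,dy=-5->C
  (1,6):dx=-5,dy=+2->D; (2,3):dx=+4,dy=+10->C; (2,4):dx=+2,dy=+5->C; (2,5):dx=-2,dy=+2->D
  (2,6):dx=-4,dy=+9->D; (3,4):dx=-2,dy=-5->C; (3,5):dx=-6,dy=-8->C; (3,6):dx=-8,dy=-1->C
  (4,5):dx=-4,dy=-3->C; (4,6):dx=-6,dy=+4->D; (5,6):dx=-2,dy=+7->D
Step 2: C = 9, D = 6, total pairs = 15.
Step 3: tau = (C - D)/(n(n-1)/2) = (9 - 6)/15 = 0.200000.
Step 4: Exact two-sided p-value (enumerate n! = 720 permutations of y under H0): p = 0.719444.
Step 5: alpha = 0.05. fail to reject H0.

tau_b = 0.2000 (C=9, D=6), p = 0.719444, fail to reject H0.


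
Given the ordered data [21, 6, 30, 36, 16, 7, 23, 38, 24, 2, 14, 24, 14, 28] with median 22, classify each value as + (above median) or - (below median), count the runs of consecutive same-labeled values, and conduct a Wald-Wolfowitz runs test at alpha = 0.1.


Step 1: Compute median = 22; label A = above, B = below.
Labels in order: BBAABBAAABBABA  (n_A = 7, n_B = 7)
Step 2: Count runs R = 8.
Step 3: Under H0 (random ordering), E[R] = 2*n_A*n_B/(n_A+n_B) + 1 = 2*7*7/14 + 1 = 8.0000.
        Var[R] = 2*n_A*n_B*(2*n_A*n_B - n_A - n_B) / ((n_A+n_B)^2 * (n_A+n_B-1)) = 8232/2548 = 3.2308.
        SD[R] = 1.7974.
Step 4: R = E[R], so z = 0 with no continuity correction.
Step 5: Two-sided p-value via normal approximation = 2*(1 - Phi(|z|)) = 1.000000.
Step 6: alpha = 0.1. fail to reject H0.

R = 8, z = 0.0000, p = 1.000000, fail to reject H0.


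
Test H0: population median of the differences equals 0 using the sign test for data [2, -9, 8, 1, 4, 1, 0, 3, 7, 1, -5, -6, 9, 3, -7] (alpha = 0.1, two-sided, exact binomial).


Step 1: Discard zero differences. Original n = 15; n_eff = number of nonzero differences = 14.
Nonzero differences (with sign): +2, -9, +8, +1, +4, +1, +3, +7, +1, -5, -6, +9, +3, -7
Step 2: Count signs: positive = 10, negative = 4.
Step 3: Under H0: P(positive) = 0.5, so the number of positives S ~ Bin(14, 0.5).
Step 4: Two-sided exact p-value = sum of Bin(14,0.5) probabilities at or below the observed probability = 0.179565.
Step 5: alpha = 0.1. fail to reject H0.

n_eff = 14, pos = 10, neg = 4, p = 0.179565, fail to reject H0.


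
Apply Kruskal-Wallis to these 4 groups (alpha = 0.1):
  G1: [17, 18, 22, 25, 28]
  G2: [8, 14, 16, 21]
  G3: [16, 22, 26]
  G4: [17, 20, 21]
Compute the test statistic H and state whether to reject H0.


Step 1: Combine all N = 15 observations and assign midranks.
sorted (value, group, rank): (8,G2,1), (14,G2,2), (16,G2,3.5), (16,G3,3.5), (17,G1,5.5), (17,G4,5.5), (18,G1,7), (20,G4,8), (21,G2,9.5), (21,G4,9.5), (22,G1,11.5), (22,G3,11.5), (25,G1,13), (26,G3,14), (28,G1,15)
Step 2: Sum ranks within each group.
R_1 = 52 (n_1 = 5)
R_2 = 16 (n_2 = 4)
R_3 = 29 (n_3 = 3)
R_4 = 23 (n_4 = 3)
Step 3: H = 12/(N(N+1)) * sum(R_i^2/n_i) - 3(N+1)
     = 12/(15*16) * (52^2/5 + 16^2/4 + 29^2/3 + 23^2/3) - 3*16
     = 0.050000 * 1061.47 - 48
     = 5.073333.
Step 4: Ties present; correction factor C = 1 - 24/(15^3 - 15) = 0.992857. Corrected H = 5.073333 / 0.992857 = 5.109832.
Step 5: Under H0, H ~ chi^2(3); p-value = 0.163929.
Step 6: alpha = 0.1. fail to reject H0.

H = 5.1098, df = 3, p = 0.163929, fail to reject H0.


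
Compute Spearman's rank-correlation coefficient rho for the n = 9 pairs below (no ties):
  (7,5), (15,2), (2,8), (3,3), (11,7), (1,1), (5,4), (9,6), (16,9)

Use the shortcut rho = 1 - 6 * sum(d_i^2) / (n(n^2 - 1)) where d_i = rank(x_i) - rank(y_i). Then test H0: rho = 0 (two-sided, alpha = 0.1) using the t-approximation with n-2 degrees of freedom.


Step 1: Rank x and y separately (midranks; no ties here).
rank(x): 7->5, 15->8, 2->2, 3->3, 11->7, 1->1, 5->4, 9->6, 16->9
rank(y): 5->5, 2->2, 8->8, 3->3, 7->7, 1->1, 4->4, 6->6, 9->9
Step 2: d_i = R_x(i) - R_y(i); compute d_i^2.
  (5-5)^2=0, (8-2)^2=36, (2-8)^2=36, (3-3)^2=0, (7-7)^2=0, (1-1)^2=0, (4-4)^2=0, (6-6)^2=0, (9-9)^2=0
sum(d^2) = 72.
Step 3: rho = 1 - 6*72 / (9*(9^2 - 1)) = 1 - 432/720 = 0.400000.
Step 4: Under H0, t = rho * sqrt((n-2)/(1-rho^2)) = 1.1547 ~ t(7).
Step 5: Two-sided p-value from the t-distribution with 7 df = 0.286105.
Step 6: alpha = 0.1. fail to reject H0.

rho = 0.4000, p = 0.286105, fail to reject H0 at alpha = 0.1.


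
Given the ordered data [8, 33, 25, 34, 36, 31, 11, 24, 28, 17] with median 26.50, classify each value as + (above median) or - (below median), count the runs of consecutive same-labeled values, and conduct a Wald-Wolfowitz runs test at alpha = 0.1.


Step 1: Compute median = 26.50; label A = above, B = below.
Labels in order: BABAAABBAB  (n_A = 5, n_B = 5)
Step 2: Count runs R = 7.
Step 3: Under H0 (random ordering), E[R] = 2*n_A*n_B/(n_A+n_B) + 1 = 2*5*5/10 + 1 = 6.0000.
        Var[R] = 2*n_A*n_B*(2*n_A*n_B - n_A - n_B) / ((n_A+n_B)^2 * (n_A+n_B-1)) = 2000/900 = 2.2222.
        SD[R] = 1.4907.
Step 4: Continuity-corrected z = (R - 0.5 - E[R]) / SD[R] = (7 - 0.5 - 6.0000) / 1.4907 = 0.3354.
Step 5: Two-sided p-value via normal approximation = 2*(1 - Phi(|z|)) = 0.737316.
Step 6: alpha = 0.1. fail to reject H0.

R = 7, z = 0.3354, p = 0.737316, fail to reject H0.


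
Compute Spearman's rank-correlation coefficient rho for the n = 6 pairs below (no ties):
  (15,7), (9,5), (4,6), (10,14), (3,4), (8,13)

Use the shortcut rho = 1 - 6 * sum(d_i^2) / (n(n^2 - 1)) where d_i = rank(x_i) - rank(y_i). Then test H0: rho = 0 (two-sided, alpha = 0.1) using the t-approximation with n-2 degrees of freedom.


Step 1: Rank x and y separately (midranks; no ties here).
rank(x): 15->6, 9->4, 4->2, 10->5, 3->1, 8->3
rank(y): 7->4, 5->2, 6->3, 14->6, 4->1, 13->5
Step 2: d_i = R_x(i) - R_y(i); compute d_i^2.
  (6-4)^2=4, (4-2)^2=4, (2-3)^2=1, (5-6)^2=1, (1-1)^2=0, (3-5)^2=4
sum(d^2) = 14.
Step 3: rho = 1 - 6*14 / (6*(6^2 - 1)) = 1 - 84/210 = 0.600000.
Step 4: Under H0, t = rho * sqrt((n-2)/(1-rho^2)) = 1.5000 ~ t(4).
Step 5: Two-sided p-value from the t-distribution with 4 df = 0.208000.
Step 6: alpha = 0.1. fail to reject H0.

rho = 0.6000, p = 0.208000, fail to reject H0 at alpha = 0.1.


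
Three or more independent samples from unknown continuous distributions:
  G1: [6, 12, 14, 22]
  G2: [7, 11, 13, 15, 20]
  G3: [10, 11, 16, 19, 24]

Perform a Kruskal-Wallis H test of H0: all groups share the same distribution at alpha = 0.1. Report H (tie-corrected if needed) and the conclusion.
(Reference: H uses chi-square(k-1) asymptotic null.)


Step 1: Combine all N = 14 observations and assign midranks.
sorted (value, group, rank): (6,G1,1), (7,G2,2), (10,G3,3), (11,G2,4.5), (11,G3,4.5), (12,G1,6), (13,G2,7), (14,G1,8), (15,G2,9), (16,G3,10), (19,G3,11), (20,G2,12), (22,G1,13), (24,G3,14)
Step 2: Sum ranks within each group.
R_1 = 28 (n_1 = 4)
R_2 = 34.5 (n_2 = 5)
R_3 = 42.5 (n_3 = 5)
Step 3: H = 12/(N(N+1)) * sum(R_i^2/n_i) - 3(N+1)
     = 12/(14*15) * (28^2/4 + 34.5^2/5 + 42.5^2/5) - 3*15
     = 0.057143 * 795.3 - 45
     = 0.445714.
Step 4: Ties present; correction factor C = 1 - 6/(14^3 - 14) = 0.997802. Corrected H = 0.445714 / 0.997802 = 0.446696.
Step 5: Under H0, H ~ chi^2(2); p-value = 0.799836.
Step 6: alpha = 0.1. fail to reject H0.

H = 0.4467, df = 2, p = 0.799836, fail to reject H0.


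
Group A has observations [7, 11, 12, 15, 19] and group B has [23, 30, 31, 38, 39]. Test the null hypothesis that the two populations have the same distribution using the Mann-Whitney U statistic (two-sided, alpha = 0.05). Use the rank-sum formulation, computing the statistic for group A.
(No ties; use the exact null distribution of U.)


Step 1: Combine and sort all 10 observations; assign midranks.
sorted (value, group): (7,X), (11,X), (12,X), (15,X), (19,X), (23,Y), (30,Y), (31,Y), (38,Y), (39,Y)
ranks: 7->1, 11->2, 12->3, 15->4, 19->5, 23->6, 30->7, 31->8, 38->9, 39->10
Step 2: Rank sum for X: R1 = 1 + 2 + 3 + 4 + 5 = 15.
Step 3: U_X = R1 - n1(n1+1)/2 = 15 - 5*6/2 = 15 - 15 = 0.
       U_Y = n1*n2 - U_X = 25 - 0 = 25.
Step 4: No ties, so the exact null distribution of U (based on enumerating the C(10,5) = 252 equally likely rank assignments) gives the two-sided p-value.
Step 5: p-value = 0.007937; compare to alpha = 0.05. reject H0.

U_X = 0, p = 0.007937, reject H0 at alpha = 0.05.


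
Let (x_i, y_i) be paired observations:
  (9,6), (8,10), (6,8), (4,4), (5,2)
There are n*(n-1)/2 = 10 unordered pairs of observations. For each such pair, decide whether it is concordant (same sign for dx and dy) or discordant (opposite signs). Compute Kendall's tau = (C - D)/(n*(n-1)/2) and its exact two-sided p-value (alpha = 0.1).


Step 1: Enumerate the 10 unordered pairs (i,j) with i<j and classify each by sign(x_j-x_i) * sign(y_j-y_i).
  (1,2):dx=-1,dy=+4->D; (1,3):dx=-3,dy=+2->D; (1,4):dx=-5,dy=-2->C; (1,5):dx=-4,dy=-4->C
  (2,3):dx=-2,dy=-2->C; (2,4):dx=-4,dy=-6->C; (2,5):dx=-3,dy=-8->C; (3,4):dx=-2,dy=-4->C
  (3,5):dx=-1,dy=-6->C; (4,5):dx=+1,dy=-2->D
Step 2: C = 7, D = 3, total pairs = 10.
Step 3: tau = (C - D)/(n(n-1)/2) = (7 - 3)/10 = 0.400000.
Step 4: Exact two-sided p-value (enumerate n! = 120 permutations of y under H0): p = 0.483333.
Step 5: alpha = 0.1. fail to reject H0.

tau_b = 0.4000 (C=7, D=3), p = 0.483333, fail to reject H0.


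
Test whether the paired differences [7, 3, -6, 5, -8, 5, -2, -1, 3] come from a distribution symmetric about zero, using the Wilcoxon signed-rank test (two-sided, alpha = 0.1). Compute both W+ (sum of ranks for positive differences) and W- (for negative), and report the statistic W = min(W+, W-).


Step 1: Drop any zero differences (none here) and take |d_i|.
|d| = [7, 3, 6, 5, 8, 5, 2, 1, 3]
Step 2: Midrank |d_i| (ties get averaged ranks).
ranks: |7|->8, |3|->3.5, |6|->7, |5|->5.5, |8|->9, |5|->5.5, |2|->2, |1|->1, |3|->3.5
Step 3: Attach original signs; sum ranks with positive sign and with negative sign.
W+ = 8 + 3.5 + 5.5 + 5.5 + 3.5 = 26
W- = 7 + 9 + 2 + 1 = 19
(Check: W+ + W- = 45 should equal n(n+1)/2 = 45.)
Step 4: Test statistic W = min(W+, W-) = 19.
Step 5: Ties in |d|, so use the tie-corrected normal approximation.
        E[W] = n(n+1)/4 = 9*10/4 = 22.5.
        Tie groups: |d|=3 (t=2), |d|=5 (t=2); sum(t^3 - t) = 12.
        Var[W] = n(n+1)(2n+1)/24 - sum(t^3-t)/48 = 1710/24 - 12/48 = 71.
        z = (W - E[W]) / sqrt(Var[W]) = (19 - 22.5) / 8.4261 = -0.4154.
        Two-sided p = 2*Phi(z) = 0.677868.
Step 6: alpha = 0.1. fail to reject H0.

W+ = 26, W- = 19, W = min = 19, p = 0.677868, fail to reject H0.


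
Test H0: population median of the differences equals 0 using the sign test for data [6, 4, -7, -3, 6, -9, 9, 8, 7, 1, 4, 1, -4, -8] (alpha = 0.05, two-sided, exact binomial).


Step 1: Discard zero differences. Original n = 14; n_eff = number of nonzero differences = 14.
Nonzero differences (with sign): +6, +4, -7, -3, +6, -9, +9, +8, +7, +1, +4, +1, -4, -8
Step 2: Count signs: positive = 9, negative = 5.
Step 3: Under H0: P(positive) = 0.5, so the number of positives S ~ Bin(14, 0.5).
Step 4: Two-sided exact p-value = sum of Bin(14,0.5) probabilities at or below the observed probability = 0.423950.
Step 5: alpha = 0.05. fail to reject H0.

n_eff = 14, pos = 9, neg = 5, p = 0.423950, fail to reject H0.


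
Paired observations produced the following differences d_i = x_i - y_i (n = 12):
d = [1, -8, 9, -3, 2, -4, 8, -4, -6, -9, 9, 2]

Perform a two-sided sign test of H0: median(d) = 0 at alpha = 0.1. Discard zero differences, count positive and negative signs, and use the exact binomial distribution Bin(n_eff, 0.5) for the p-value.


Step 1: Discard zero differences. Original n = 12; n_eff = number of nonzero differences = 12.
Nonzero differences (with sign): +1, -8, +9, -3, +2, -4, +8, -4, -6, -9, +9, +2
Step 2: Count signs: positive = 6, negative = 6.
Step 3: Under H0: P(positive) = 0.5, so the number of positives S ~ Bin(12, 0.5).
Step 4: Two-sided exact p-value = sum of Bin(12,0.5) probabilities at or below the observed probability = 1.000000.
Step 5: alpha = 0.1. fail to reject H0.

n_eff = 12, pos = 6, neg = 6, p = 1.000000, fail to reject H0.


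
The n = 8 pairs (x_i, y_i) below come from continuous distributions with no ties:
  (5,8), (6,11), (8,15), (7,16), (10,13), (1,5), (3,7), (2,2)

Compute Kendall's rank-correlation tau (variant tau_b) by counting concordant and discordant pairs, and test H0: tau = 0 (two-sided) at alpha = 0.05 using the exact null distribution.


Step 1: Enumerate the 28 unordered pairs (i,j) with i<j and classify each by sign(x_j-x_i) * sign(y_j-y_i).
  (1,2):dx=+1,dy=+3->C; (1,3):dx=+3,dy=+7->C; (1,4):dx=+2,dy=+8->C; (1,5):dx=+5,dy=+5->C
  (1,6):dx=-4,dy=-3->C; (1,7):dx=-2,dy=-1->C; (1,8):dx=-3,dy=-6->C; (2,3):dx=+2,dy=+4->C
  (2,4):dx=+1,dy=+5->C; (2,5):dx=+4,dy=+2->C; (2,6):dx=-5,dy=-6->C; (2,7):dx=-3,dy=-4->C
  (2,8):dx=-4,dy=-9->C; (3,4):dx=-1,dy=+1->D; (3,5):dx=+2,dy=-2->D; (3,6):dx=-7,dy=-10->C
  (3,7):dx=-5,dy=-8->C; (3,8):dx=-6,dy=-13->C; (4,5):dx=+3,dy=-3->D; (4,6):dx=-6,dy=-11->C
  (4,7):dx=-4,dy=-9->C; (4,8):dx=-5,dy=-14->C; (5,6):dx=-9,dy=-8->C; (5,7):dx=-7,dy=-6->C
  (5,8):dx=-8,dy=-11->C; (6,7):dx=+2,dy=+2->C; (6,8):dx=+1,dy=-3->D; (7,8):dx=-1,dy=-5->C
Step 2: C = 24, D = 4, total pairs = 28.
Step 3: tau = (C - D)/(n(n-1)/2) = (24 - 4)/28 = 0.714286.
Step 4: Exact two-sided p-value (enumerate n! = 40320 permutations of y under H0): p = 0.014137.
Step 5: alpha = 0.05. reject H0.

tau_b = 0.7143 (C=24, D=4), p = 0.014137, reject H0.


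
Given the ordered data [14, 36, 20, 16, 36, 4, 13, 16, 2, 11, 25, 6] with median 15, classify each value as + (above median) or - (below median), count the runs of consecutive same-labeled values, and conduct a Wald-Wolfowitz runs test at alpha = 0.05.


Step 1: Compute median = 15; label A = above, B = below.
Labels in order: BAAAABBABBAB  (n_A = 6, n_B = 6)
Step 2: Count runs R = 7.
Step 3: Under H0 (random ordering), E[R] = 2*n_A*n_B/(n_A+n_B) + 1 = 2*6*6/12 + 1 = 7.0000.
        Var[R] = 2*n_A*n_B*(2*n_A*n_B - n_A - n_B) / ((n_A+n_B)^2 * (n_A+n_B-1)) = 4320/1584 = 2.7273.
        SD[R] = 1.6514.
Step 4: R = E[R], so z = 0 with no continuity correction.
Step 5: Two-sided p-value via normal approximation = 2*(1 - Phi(|z|)) = 1.000000.
Step 6: alpha = 0.05. fail to reject H0.

R = 7, z = 0.0000, p = 1.000000, fail to reject H0.


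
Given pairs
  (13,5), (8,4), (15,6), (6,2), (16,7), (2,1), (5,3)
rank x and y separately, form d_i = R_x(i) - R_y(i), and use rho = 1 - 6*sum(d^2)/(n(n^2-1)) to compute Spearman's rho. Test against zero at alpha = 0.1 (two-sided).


Step 1: Rank x and y separately (midranks; no ties here).
rank(x): 13->5, 8->4, 15->6, 6->3, 16->7, 2->1, 5->2
rank(y): 5->5, 4->4, 6->6, 2->2, 7->7, 1->1, 3->3
Step 2: d_i = R_x(i) - R_y(i); compute d_i^2.
  (5-5)^2=0, (4-4)^2=0, (6-6)^2=0, (3-2)^2=1, (7-7)^2=0, (1-1)^2=0, (2-3)^2=1
sum(d^2) = 2.
Step 3: rho = 1 - 6*2 / (7*(7^2 - 1)) = 1 - 12/336 = 0.964286.
Step 4: Under H0, t = rho * sqrt((n-2)/(1-rho^2)) = 8.1408 ~ t(5).
Step 5: Two-sided p-value from the t-distribution with 5 df = 0.000454.
Step 6: alpha = 0.1. reject H0.

rho = 0.9643, p = 0.000454, reject H0 at alpha = 0.1.


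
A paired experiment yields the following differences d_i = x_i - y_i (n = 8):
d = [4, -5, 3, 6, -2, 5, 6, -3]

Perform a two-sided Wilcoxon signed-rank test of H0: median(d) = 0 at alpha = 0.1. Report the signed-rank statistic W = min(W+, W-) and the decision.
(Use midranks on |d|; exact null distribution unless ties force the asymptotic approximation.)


Step 1: Drop any zero differences (none here) and take |d_i|.
|d| = [4, 5, 3, 6, 2, 5, 6, 3]
Step 2: Midrank |d_i| (ties get averaged ranks).
ranks: |4|->4, |5|->5.5, |3|->2.5, |6|->7.5, |2|->1, |5|->5.5, |6|->7.5, |3|->2.5
Step 3: Attach original signs; sum ranks with positive sign and with negative sign.
W+ = 4 + 2.5 + 7.5 + 5.5 + 7.5 = 27
W- = 5.5 + 1 + 2.5 = 9
(Check: W+ + W- = 36 should equal n(n+1)/2 = 36.)
Step 4: Test statistic W = min(W+, W-) = 9.
Step 5: Ties in |d|, so use the tie-corrected normal approximation.
        E[W] = n(n+1)/4 = 8*9/4 = 18.
        Tie groups: |d|=3 (t=2), |d|=5 (t=2), |d|=6 (t=2); sum(t^3 - t) = 18.
        Var[W] = n(n+1)(2n+1)/24 - sum(t^3-t)/48 = 1224/24 - 18/48 = 50.625.
        z = (W - E[W]) / sqrt(Var[W]) = (9 - 18) / 7.1151 = -1.2649.
        Two-sided p = 2*Phi(z) = 0.205903.
Step 6: alpha = 0.1. fail to reject H0.

W+ = 27, W- = 9, W = min = 9, p = 0.205903, fail to reject H0.


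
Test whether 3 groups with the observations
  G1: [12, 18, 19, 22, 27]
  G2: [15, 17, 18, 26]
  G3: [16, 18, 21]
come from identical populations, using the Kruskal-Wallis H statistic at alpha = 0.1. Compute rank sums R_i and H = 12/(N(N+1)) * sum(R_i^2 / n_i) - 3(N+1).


Step 1: Combine all N = 12 observations and assign midranks.
sorted (value, group, rank): (12,G1,1), (15,G2,2), (16,G3,3), (17,G2,4), (18,G1,6), (18,G2,6), (18,G3,6), (19,G1,8), (21,G3,9), (22,G1,10), (26,G2,11), (27,G1,12)
Step 2: Sum ranks within each group.
R_1 = 37 (n_1 = 5)
R_2 = 23 (n_2 = 4)
R_3 = 18 (n_3 = 3)
Step 3: H = 12/(N(N+1)) * sum(R_i^2/n_i) - 3(N+1)
     = 12/(12*13) * (37^2/5 + 23^2/4 + 18^2/3) - 3*13
     = 0.076923 * 514.05 - 39
     = 0.542308.
Step 4: Ties present; correction factor C = 1 - 24/(12^3 - 12) = 0.986014. Corrected H = 0.542308 / 0.986014 = 0.550000.
Step 5: Under H0, H ~ chi^2(2); p-value = 0.759572.
Step 6: alpha = 0.1. fail to reject H0.

H = 0.5500, df = 2, p = 0.759572, fail to reject H0.


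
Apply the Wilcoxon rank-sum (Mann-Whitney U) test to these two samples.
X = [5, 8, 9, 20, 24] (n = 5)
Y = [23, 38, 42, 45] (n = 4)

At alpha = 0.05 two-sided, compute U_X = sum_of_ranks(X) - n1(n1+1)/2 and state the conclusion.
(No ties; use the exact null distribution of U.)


Step 1: Combine and sort all 9 observations; assign midranks.
sorted (value, group): (5,X), (8,X), (9,X), (20,X), (23,Y), (24,X), (38,Y), (42,Y), (45,Y)
ranks: 5->1, 8->2, 9->3, 20->4, 23->5, 24->6, 38->7, 42->8, 45->9
Step 2: Rank sum for X: R1 = 1 + 2 + 3 + 4 + 6 = 16.
Step 3: U_X = R1 - n1(n1+1)/2 = 16 - 5*6/2 = 16 - 15 = 1.
       U_Y = n1*n2 - U_X = 20 - 1 = 19.
Step 4: No ties, so the exact null distribution of U (based on enumerating the C(9,5) = 126 equally likely rank assignments) gives the two-sided p-value.
Step 5: p-value = 0.031746; compare to alpha = 0.05. reject H0.

U_X = 1, p = 0.031746, reject H0 at alpha = 0.05.


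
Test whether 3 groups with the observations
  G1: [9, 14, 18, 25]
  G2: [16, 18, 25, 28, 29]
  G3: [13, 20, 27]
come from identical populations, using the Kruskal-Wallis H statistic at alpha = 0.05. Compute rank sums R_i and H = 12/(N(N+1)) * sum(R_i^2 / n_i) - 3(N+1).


Step 1: Combine all N = 12 observations and assign midranks.
sorted (value, group, rank): (9,G1,1), (13,G3,2), (14,G1,3), (16,G2,4), (18,G1,5.5), (18,G2,5.5), (20,G3,7), (25,G1,8.5), (25,G2,8.5), (27,G3,10), (28,G2,11), (29,G2,12)
Step 2: Sum ranks within each group.
R_1 = 18 (n_1 = 4)
R_2 = 41 (n_2 = 5)
R_3 = 19 (n_3 = 3)
Step 3: H = 12/(N(N+1)) * sum(R_i^2/n_i) - 3(N+1)
     = 12/(12*13) * (18^2/4 + 41^2/5 + 19^2/3) - 3*13
     = 0.076923 * 537.533 - 39
     = 2.348718.
Step 4: Ties present; correction factor C = 1 - 12/(12^3 - 12) = 0.993007. Corrected H = 2.348718 / 0.993007 = 2.365258.
Step 5: Under H0, H ~ chi^2(2); p-value = 0.306472.
Step 6: alpha = 0.05. fail to reject H0.

H = 2.3653, df = 2, p = 0.306472, fail to reject H0.


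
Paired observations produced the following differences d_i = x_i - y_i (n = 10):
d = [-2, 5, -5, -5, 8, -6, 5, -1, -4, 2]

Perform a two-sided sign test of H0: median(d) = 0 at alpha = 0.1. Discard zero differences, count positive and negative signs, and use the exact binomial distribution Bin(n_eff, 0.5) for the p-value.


Step 1: Discard zero differences. Original n = 10; n_eff = number of nonzero differences = 10.
Nonzero differences (with sign): -2, +5, -5, -5, +8, -6, +5, -1, -4, +2
Step 2: Count signs: positive = 4, negative = 6.
Step 3: Under H0: P(positive) = 0.5, so the number of positives S ~ Bin(10, 0.5).
Step 4: Two-sided exact p-value = sum of Bin(10,0.5) probabilities at or below the observed probability = 0.753906.
Step 5: alpha = 0.1. fail to reject H0.

n_eff = 10, pos = 4, neg = 6, p = 0.753906, fail to reject H0.


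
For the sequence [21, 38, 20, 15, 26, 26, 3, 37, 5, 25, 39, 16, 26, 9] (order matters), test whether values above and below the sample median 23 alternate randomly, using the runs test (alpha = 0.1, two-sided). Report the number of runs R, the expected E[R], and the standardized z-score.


Step 1: Compute median = 23; label A = above, B = below.
Labels in order: BABBAABABAABAB  (n_A = 7, n_B = 7)
Step 2: Count runs R = 11.
Step 3: Under H0 (random ordering), E[R] = 2*n_A*n_B/(n_A+n_B) + 1 = 2*7*7/14 + 1 = 8.0000.
        Var[R] = 2*n_A*n_B*(2*n_A*n_B - n_A - n_B) / ((n_A+n_B)^2 * (n_A+n_B-1)) = 8232/2548 = 3.2308.
        SD[R] = 1.7974.
Step 4: Continuity-corrected z = (R - 0.5 - E[R]) / SD[R] = (11 - 0.5 - 8.0000) / 1.7974 = 1.3909.
Step 5: Two-sided p-value via normal approximation = 2*(1 - Phi(|z|)) = 0.164264.
Step 6: alpha = 0.1. fail to reject H0.

R = 11, z = 1.3909, p = 0.164264, fail to reject H0.


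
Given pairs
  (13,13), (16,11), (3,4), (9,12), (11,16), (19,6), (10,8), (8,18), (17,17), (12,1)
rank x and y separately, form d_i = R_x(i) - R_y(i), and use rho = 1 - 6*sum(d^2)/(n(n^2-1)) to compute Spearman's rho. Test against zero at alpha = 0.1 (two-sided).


Step 1: Rank x and y separately (midranks; no ties here).
rank(x): 13->7, 16->8, 3->1, 9->3, 11->5, 19->10, 10->4, 8->2, 17->9, 12->6
rank(y): 13->7, 11->5, 4->2, 12->6, 16->8, 6->3, 8->4, 18->10, 17->9, 1->1
Step 2: d_i = R_x(i) - R_y(i); compute d_i^2.
  (7-7)^2=0, (8-5)^2=9, (1-2)^2=1, (3-6)^2=9, (5-8)^2=9, (10-3)^2=49, (4-4)^2=0, (2-10)^2=64, (9-9)^2=0, (6-1)^2=25
sum(d^2) = 166.
Step 3: rho = 1 - 6*166 / (10*(10^2 - 1)) = 1 - 996/990 = -0.006061.
Step 4: Under H0, t = rho * sqrt((n-2)/(1-rho^2)) = -0.0171 ~ t(8).
Step 5: Two-sided p-value from the t-distribution with 8 df = 0.986743.
Step 6: alpha = 0.1. fail to reject H0.

rho = -0.0061, p = 0.986743, fail to reject H0 at alpha = 0.1.
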